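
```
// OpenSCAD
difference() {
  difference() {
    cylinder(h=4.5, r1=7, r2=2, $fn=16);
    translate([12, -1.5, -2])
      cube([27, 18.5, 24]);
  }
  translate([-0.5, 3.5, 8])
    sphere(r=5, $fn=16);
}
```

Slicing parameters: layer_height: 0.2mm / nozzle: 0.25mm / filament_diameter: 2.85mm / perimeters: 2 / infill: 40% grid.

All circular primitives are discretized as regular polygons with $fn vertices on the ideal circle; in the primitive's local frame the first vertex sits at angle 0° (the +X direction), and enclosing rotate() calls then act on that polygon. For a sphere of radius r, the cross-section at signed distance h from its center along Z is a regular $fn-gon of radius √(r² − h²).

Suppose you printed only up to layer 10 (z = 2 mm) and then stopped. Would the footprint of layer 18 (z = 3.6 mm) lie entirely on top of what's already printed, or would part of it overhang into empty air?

entirely on top

Compare the two slices. At z = 2: the cone: at t=0.444 of its height the radius interpolates to r₁+(r₂−r₁)t = 4.778, giving a regular 16-gon of that circumradius (area = (16/2)·4.778²·sin(360°/16) = 69.88 mm²); the cube at (12, -1.5) (footprint 27×18.5) is included at this height (area 499.50 mm²); After the difference (first − rest): starting from the cone (69.88 mm²), the 27×18.5 cube at (12, -1.5) misses the remaining region (no effect) — area = 69.88 mm²; the sphere at (-0.5, 3.5) does not reach this height (|z−center|=6.000 > r=5); Subtracting the remaining from the first: none of the subtracted shapes is present at this height, so that combined region is unchanged — area = 69.88 mm². At z = 3.6: the cone contributes a regular 16-gon of circumradius 3.000 (interpolated between r1=7 and r2=2 at t=0.800) (area = (16/2)·3.000²·sin(360°/16) = 27.55 mm²); the cube at (12, -1.5) is present — its section is the full 27×18.5 rectangle (area 499.50 mm²); Taking the first minus the rest: starting from the cone (27.55 mm²), the 27×18.5 cube at (12, -1.5) misses the remaining region (no effect) — area = 27.55 mm²; the r=5 sphere at (-0.5, 3.5) slices to a regular 16-gon of circumradius 2.375 (√(r²−h²) with h=4.4 from center) (area = (16/2)·2.375²·sin(360°/16) = 17.27 mm²); Subtracting the remaining from the first: starting from that combined region (27.55 mm²), the r=5 sphere at (-0.5, 3.5) partially overlaps it — only the 4.80 mm² overlap (of its 17.27 mm²) is removed, clipping the outline — area = 22.75 mm². Checking containment: the cross-section at z = 3.6 is a subset of the cross-section at z = 2.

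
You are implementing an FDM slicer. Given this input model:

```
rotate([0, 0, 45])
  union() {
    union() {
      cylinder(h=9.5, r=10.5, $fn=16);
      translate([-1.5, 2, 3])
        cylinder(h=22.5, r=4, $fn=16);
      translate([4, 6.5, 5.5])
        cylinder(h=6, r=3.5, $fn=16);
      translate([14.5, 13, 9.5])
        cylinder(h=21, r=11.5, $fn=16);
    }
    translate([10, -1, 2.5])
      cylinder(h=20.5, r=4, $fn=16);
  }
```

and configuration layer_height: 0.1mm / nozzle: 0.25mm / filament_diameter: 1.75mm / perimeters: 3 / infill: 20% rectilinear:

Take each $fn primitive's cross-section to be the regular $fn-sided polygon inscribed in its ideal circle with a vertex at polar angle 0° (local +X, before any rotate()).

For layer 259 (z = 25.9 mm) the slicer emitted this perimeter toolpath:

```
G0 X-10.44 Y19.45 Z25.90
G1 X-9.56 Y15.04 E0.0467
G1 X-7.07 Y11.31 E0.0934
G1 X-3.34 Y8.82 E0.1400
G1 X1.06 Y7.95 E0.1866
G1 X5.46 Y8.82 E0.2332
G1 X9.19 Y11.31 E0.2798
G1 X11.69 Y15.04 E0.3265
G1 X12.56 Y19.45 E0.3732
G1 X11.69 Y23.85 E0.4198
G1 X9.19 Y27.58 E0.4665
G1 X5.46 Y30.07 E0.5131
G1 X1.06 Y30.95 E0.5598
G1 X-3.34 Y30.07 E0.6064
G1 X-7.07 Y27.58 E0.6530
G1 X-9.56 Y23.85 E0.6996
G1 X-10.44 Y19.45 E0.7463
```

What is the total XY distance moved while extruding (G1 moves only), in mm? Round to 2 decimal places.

Sum the Euclidean lengths of each G1 segment: total = 71.80 mm.

71.80 mm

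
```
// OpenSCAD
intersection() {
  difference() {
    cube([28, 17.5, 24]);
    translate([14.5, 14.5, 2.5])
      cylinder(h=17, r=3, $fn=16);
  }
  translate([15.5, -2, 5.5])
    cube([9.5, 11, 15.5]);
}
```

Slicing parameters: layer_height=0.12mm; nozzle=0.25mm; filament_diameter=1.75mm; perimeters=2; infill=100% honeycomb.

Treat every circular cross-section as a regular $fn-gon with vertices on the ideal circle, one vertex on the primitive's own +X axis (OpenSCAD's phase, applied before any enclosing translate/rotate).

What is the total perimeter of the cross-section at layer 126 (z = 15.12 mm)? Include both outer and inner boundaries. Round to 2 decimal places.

At z = 15.12 mm: the cube is present — its section is the full 28×17.5 rectangle (perimeter 91.00 mm); the r=3 cylinder at (14.5, 14.5) gives a regular 16-gon of circumradius 3 (constant along its height) (perimeter = 2·16·3.000·sin(180°/16) = 18.73 mm); After the difference (first − rest): starting from the 28×17.5 cube, the r=3 cylinder at (14.5, 14.5) lies inside it touching the edge (removes its full 27.55 mm²) — boundary (outer + 1 inner loop) = 109.73 mm; the cube at (15.5, -2) is present — its section is the full 9.5×11 rectangle (perimeter 41.00 mm); Keeping only the common overlap: the 9.5×11 cube at (15.5, -2) partially overlaps the result so far; clipping to the common part keeps 85.50 mm² — boundary = 37.00 mm. Overall, the cross-section is a single solid region. Total boundary length (outer) = 37.00 mm.

37.00 mm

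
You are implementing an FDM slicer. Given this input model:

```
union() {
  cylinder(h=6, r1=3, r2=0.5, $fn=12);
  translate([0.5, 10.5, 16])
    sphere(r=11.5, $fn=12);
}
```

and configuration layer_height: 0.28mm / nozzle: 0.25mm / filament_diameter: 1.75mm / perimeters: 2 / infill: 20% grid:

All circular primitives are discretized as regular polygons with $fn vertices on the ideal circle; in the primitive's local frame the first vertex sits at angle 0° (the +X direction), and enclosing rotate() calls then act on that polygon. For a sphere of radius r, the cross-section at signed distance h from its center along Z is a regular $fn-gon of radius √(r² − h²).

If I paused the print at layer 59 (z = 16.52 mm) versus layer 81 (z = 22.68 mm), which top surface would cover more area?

Layer 59 (z = 16.52): the cone is not intersected at this z (z outside [0, 6]); the r=11.5 sphere at (0.5, 10.5) slices to a regular 12-gon of circumradius 11.488 (√(r²−h²) with h=0.52 from center) (area = (12/2)·11.488²·sin(360°/12) = 395.94 mm²); Taking the union: only the r=11.5 sphere at (0.5, 10.5) is present, so the union is just that shape — area = 395.94 mm². So its area = 395.94 mm². Layer 81 (z = 22.68): the cone is absent (z outside [0, 6]); the r=11.5 sphere at (0.5, 10.5) slices to a regular 12-gon of circumradius 9.361 (√(r²−h²) with h=6.68 from center) (area = (12/2)·9.361²·sin(360°/12) = 262.88 mm²); Taking the union: only the r=11.5 sphere at (0.5, 10.5) is present, so the union is just that shape — area = 262.88 mm². So its area = 262.88 mm². Layer 59 is larger (395.94 vs 262.88 mm²).

layer 59 (z = 16.52 mm)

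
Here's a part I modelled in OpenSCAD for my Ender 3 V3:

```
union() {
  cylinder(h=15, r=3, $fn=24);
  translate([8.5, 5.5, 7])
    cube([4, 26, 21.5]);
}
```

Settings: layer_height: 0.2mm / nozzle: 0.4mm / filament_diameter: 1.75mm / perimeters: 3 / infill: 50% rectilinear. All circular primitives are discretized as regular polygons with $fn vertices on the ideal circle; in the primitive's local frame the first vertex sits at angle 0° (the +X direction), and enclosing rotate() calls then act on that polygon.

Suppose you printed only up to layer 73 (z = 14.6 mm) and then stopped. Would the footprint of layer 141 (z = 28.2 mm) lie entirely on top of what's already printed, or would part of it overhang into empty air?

entirely on top

Compare the two slices. At z = 14.6: the cylinder: section is a regular 24-gon, circumradius r=3 (area = (24/2)·3.000²·sin(360°/24) = 27.95 mm²); the cube at (8.5, 5.5) is present — its section is the full 4×26 rectangle (area 104.00 mm²); Merging all regions: the 2 present regions are separate (no shared area or edge), so areas and boundary lengths simply add and each stays a separate island — area = 131.95 mm². At z = 28.2: the cylinder is not intersected at this z (z outside [0, 15]); the 4×26 cube at (8.5, 5.5) contributes its full rectangle (area 104.00 mm²); Merging all regions: only the 4×26 cube at (8.5, 5.5) is present, so the union is just that shape — area = 104.00 mm². Checking containment: the cross-section at z = 28.2 is a subset of the cross-section at z = 14.6.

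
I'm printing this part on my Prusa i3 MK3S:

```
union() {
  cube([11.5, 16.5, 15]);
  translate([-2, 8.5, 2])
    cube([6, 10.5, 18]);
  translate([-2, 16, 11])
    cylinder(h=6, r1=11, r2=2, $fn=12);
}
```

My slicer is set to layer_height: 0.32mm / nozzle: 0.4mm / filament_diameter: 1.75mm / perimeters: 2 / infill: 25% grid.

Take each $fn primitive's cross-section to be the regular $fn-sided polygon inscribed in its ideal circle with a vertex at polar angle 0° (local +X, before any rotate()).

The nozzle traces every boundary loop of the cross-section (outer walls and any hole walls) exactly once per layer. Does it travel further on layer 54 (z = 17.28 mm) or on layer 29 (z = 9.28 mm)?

Layer 54 (z = 17.28): the cube is absent (z outside [0, 15]); the 6×10.5 cube at (-2, 8.5) contributes its full rectangle (perimeter 33.00 mm); the cone at (-2, 16) is not intersected at this z (z outside [11, 17]); Taking the union: only the 6×10.5 cube at (-2, 8.5) is present, so the union is just that shape — boundary = 33.00 mm. So its perimeter = 33.00 mm. Layer 29 (z = 9.28): the 11.5×16.5 cube contributes its full rectangle (perimeter 56.00 mm); the 6×10.5 cube at (-2, 8.5) contributes its full rectangle (perimeter 33.00 mm); the cone at (-2, 16) is absent (z outside [11, 17]); Taking the union: the regions partially overlap (shared area 32.00 mm²), so the edge portions inside another operand are dropped and the merged outline is re-measured after clipping — boundary = 65.00 mm. So its perimeter = 65.00 mm. Layer 29 is larger (65.00 vs 33.00 mm).

layer 29 (z = 9.28 mm)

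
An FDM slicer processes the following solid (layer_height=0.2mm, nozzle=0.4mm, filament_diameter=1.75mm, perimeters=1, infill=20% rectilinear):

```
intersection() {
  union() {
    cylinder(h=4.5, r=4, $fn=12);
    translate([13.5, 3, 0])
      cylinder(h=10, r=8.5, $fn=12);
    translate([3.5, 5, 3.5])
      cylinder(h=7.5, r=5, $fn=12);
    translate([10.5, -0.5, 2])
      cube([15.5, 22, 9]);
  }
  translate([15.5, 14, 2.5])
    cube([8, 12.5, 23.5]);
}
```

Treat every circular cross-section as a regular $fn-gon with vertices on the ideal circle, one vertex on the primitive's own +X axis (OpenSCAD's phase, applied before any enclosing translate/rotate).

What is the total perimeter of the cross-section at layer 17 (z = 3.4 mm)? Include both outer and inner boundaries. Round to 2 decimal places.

At z = 3.4 mm: the r=4 cylinder contributes a regular 12-gon of circumradius 4 (perimeter = 2·12·4.000·sin(180°/12) = 24.85 mm); the r=8.5 cylinder at (13.5, 3) contributes a regular 12-gon of circumradius 8.5 (perimeter = 2·12·8.500·sin(180°/12) = 52.80 mm); the cylinder at (3.5, 5) is not intersected at this z (z outside [3.5, 11]); the cube at (10.5, -0.5) is present — its section is the full 15.5×22 rectangle (perimeter 75.00 mm); Merging all regions: the regions partially overlap (shared area 117.09 mm²), so the edge portions inside another operand are dropped and the merged outline is re-measured after clipping — boundary = 110.96 mm; the cube at (15.5, 14) is present — its section is the full 8×12.5 rectangle (perimeter 41.00 mm); Taking the intersection: the 8×12.5 cube at (15.5, 14) partially overlaps the result so far; clipping to the common part keeps 60.00 mm² — boundary = 31.00 mm. Overall, the cross-section is a single solid region. Total boundary length (outer) = 31.00 mm.

31.00 mm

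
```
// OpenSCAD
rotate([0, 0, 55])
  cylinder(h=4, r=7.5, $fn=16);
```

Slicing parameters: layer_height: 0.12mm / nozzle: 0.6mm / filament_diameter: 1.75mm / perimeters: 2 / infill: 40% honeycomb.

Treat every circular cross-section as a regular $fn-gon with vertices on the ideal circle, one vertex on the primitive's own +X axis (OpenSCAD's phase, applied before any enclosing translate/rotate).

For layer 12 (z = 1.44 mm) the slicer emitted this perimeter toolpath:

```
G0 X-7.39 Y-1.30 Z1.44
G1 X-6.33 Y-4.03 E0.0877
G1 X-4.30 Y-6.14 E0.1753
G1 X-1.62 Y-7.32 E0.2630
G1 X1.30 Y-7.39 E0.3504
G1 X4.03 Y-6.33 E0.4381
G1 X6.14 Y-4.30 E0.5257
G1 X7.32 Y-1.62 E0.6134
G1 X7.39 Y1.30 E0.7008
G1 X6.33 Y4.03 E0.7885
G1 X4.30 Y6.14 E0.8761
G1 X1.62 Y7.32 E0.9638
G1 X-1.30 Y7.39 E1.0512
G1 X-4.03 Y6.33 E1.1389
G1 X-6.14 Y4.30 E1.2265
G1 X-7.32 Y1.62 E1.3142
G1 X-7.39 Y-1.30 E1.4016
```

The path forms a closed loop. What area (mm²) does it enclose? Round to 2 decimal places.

Apply the shoelace formula to the sequence of (X, Y) vertices; enclosed area = 172.21 mm².

172.21 mm²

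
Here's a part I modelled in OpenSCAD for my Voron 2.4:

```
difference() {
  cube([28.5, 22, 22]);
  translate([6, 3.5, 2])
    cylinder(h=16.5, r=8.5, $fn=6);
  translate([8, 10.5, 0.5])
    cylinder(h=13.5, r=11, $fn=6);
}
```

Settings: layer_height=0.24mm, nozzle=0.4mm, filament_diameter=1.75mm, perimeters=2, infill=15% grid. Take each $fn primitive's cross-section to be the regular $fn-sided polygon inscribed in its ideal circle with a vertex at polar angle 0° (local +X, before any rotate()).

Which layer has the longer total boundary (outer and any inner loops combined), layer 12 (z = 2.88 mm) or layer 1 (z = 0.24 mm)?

Layer 12 (z = 2.88): the 28.5×22 cube contributes its full rectangle (perimeter 101.00 mm); the r=8.5 cylinder at (6, 3.5) contributes a regular 6-gon of circumradius 8.5 (perimeter = 2·6·8.500·sin(180°/6) = 51.00 mm); the r=11 cylinder at (8, 10.5) contributes a regular 6-gon of circumradius 11 (perimeter = 2·6·11.000·sin(180°/6) = 66.00 mm); Subtracting the remaining from the first: starting from the 28.5×22 cube, the r=8.5 cylinder at (6, 3.5) partially overlaps it — only the 135.66 mm² overlap (of its 187.71 mm²) is removed, clipping the outline; the r=11 cylinder at (8, 10.5) partially overlaps it — only the 180.96 mm² overlap (of its 314.37 mm²) is removed, clipping the outline — boundary = 112.41 mm. So its perimeter = 112.41 mm. Layer 1 (z = 0.24): the cube (footprint 28.5×22) is included at this height (perimeter 101.00 mm); the cylinder at (6, 3.5) does not reach this height (z outside [2, 18.5]); the cylinder at (8, 10.5) does not reach this height (z outside [0.5, 14]); After the difference (first − rest): none of the subtracted shapes is present at this height, so the 28.5×22 cube is unchanged — boundary = 101.00 mm. So its perimeter = 101.00 mm. Layer 12 is larger (112.41 vs 101.00 mm).

layer 12 (z = 2.88 mm)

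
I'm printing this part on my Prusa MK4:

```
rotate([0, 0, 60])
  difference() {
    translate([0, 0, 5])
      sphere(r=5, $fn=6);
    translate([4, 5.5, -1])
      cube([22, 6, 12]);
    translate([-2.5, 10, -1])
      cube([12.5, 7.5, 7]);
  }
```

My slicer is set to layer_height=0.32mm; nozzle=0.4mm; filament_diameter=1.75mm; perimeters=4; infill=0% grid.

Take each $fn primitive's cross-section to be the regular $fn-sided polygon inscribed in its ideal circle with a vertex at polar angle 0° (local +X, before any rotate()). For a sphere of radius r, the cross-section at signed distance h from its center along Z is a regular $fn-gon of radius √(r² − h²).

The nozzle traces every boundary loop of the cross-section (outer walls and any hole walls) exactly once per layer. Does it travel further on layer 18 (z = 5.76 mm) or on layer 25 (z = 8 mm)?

Layer 18 (z = 5.76): the r=5 sphere slices to a regular 6-gon of circumradius 4.942 (√(r²−h²) with h=0.76 from center) (perimeter = 2·6·4.942·sin(180°/6) = 29.65 mm); the cube at (4, 5.5) is present — its section is the full 22×6 rectangle (perimeter 56.00 mm); the cube at (-2.5, 10) (footprint 12.5×7.5) is included at this height (perimeter 40.00 mm); Taking the first minus the rest: starting from the r=5 sphere, the 22×6 cube at (4, 5.5) misses the remaining region (no effect); the 12.5×7.5 cube at (-2.5, 10) misses the remaining region (no effect) — boundary = 29.65 mm; (whole slice rotated 60° about Z — lengths, areas and connectivity unchanged). So its perimeter = 29.65 mm. Layer 25 (z = 8): the r=5 sphere contributes a regular 6-gon of circumradius √(5²−3²) = 4.000 (perimeter = 2·6·4.000·sin(180°/6) = 24.00 mm); the 22×6 cube at (4, 5.5) contributes its full rectangle (perimeter 56.00 mm); the cube at (-2.5, 10) is absent (z outside [-1, 6]); Subtracting the remaining from the first: starting from the r=5 sphere, the 22×6 cube at (4, 5.5) misses the remaining region (no effect) — boundary = 24.00 mm; (whole slice rotated 60° about Z — lengths, areas and connectivity unchanged). So its perimeter = 24.00 mm. Layer 18 is larger (29.65 vs 24.00 mm).

layer 18 (z = 5.76 mm)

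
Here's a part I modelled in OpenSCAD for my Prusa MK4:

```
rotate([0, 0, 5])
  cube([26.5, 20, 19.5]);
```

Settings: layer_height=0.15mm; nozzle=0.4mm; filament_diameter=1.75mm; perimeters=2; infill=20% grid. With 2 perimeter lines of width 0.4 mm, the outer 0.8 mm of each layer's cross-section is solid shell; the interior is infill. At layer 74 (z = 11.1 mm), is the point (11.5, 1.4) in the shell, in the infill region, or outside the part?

shell

At z = 11.1 mm: the cube (footprint 26.5×20) is included at this height; (whole slice rotated 5° about Z — lengths, areas and connectivity unchanged). Overall, the cross-section is a single solid region. Undo the 5° rotation: the query point maps to (11.578, 0.392) in the un-rotated model frame. The nearest boundary edge runs (0.00, 0.00)→(26.50, 0.00); distance from the point to it = 0.39 mm. The point is inside the cross-section, 0.39 mm from the nearest boundary — within the 0.8 mm shell band (2 × 0.4).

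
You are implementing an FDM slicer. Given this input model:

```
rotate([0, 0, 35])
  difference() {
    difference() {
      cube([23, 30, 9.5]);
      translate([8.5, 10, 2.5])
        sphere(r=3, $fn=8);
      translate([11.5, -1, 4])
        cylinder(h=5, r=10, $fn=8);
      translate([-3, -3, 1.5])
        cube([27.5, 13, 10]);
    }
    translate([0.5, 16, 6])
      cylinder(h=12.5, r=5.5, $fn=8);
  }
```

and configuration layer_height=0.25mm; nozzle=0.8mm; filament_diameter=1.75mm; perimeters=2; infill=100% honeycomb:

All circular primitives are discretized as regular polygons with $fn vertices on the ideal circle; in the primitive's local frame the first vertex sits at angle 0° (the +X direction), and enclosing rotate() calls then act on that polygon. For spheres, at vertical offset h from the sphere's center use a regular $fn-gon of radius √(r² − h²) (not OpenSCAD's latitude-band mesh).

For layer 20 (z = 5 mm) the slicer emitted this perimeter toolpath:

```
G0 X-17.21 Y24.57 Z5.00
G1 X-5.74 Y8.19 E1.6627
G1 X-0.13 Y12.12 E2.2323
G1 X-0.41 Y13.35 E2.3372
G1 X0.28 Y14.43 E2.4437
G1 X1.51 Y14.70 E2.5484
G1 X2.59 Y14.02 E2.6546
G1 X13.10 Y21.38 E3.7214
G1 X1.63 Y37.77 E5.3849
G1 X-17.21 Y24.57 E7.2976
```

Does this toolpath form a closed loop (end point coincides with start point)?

yes

Start point (G0): (-17.21, 24.57). End point (last G1): the path returns to the start — closed.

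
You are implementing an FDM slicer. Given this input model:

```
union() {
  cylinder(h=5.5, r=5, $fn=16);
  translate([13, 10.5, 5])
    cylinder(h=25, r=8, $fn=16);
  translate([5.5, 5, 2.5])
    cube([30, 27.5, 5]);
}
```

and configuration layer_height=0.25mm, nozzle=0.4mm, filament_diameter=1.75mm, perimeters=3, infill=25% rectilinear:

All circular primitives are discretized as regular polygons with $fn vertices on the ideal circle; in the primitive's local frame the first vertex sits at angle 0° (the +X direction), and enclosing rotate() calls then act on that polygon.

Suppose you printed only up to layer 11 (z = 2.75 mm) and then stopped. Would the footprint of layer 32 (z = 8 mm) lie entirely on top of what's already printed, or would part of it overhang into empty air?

Compare the two slices. At z = 2.75: the r=5 cylinder contributes a regular 16-gon of circumradius 5 (area = (16/2)·5.000²·sin(360°/16) = 76.54 mm²); the cylinder at (13, 10.5) does not reach this height (z outside [5, 30]); the cube at (5.5, 5) is present — its section is the full 30×27.5 rectangle (area 825.00 mm²); Combining (union): the 2 present regions are separate (no shared area or edge), so areas and boundary lengths simply add and each stays a separate island — area = 901.54 mm². At z = 8: the cylinder does not reach this height (z outside [0, 5.5]); the cylinder at (13, 10.5): section is a regular 16-gon, circumradius r=8 (area = (16/2)·8.000²·sin(360°/16) = 195.93 mm²); the cube at (5.5, 5) is absent (z outside [2.5, 7.5]); Combining (union): only the r=8 cylinder at (13, 10.5) is present, so the union is just that shape — area = 195.93 mm². Checking containment: at z = 8 the cross-section extends beyond the z = 2.75 cross-section by about 20.03 mm².

part overhangs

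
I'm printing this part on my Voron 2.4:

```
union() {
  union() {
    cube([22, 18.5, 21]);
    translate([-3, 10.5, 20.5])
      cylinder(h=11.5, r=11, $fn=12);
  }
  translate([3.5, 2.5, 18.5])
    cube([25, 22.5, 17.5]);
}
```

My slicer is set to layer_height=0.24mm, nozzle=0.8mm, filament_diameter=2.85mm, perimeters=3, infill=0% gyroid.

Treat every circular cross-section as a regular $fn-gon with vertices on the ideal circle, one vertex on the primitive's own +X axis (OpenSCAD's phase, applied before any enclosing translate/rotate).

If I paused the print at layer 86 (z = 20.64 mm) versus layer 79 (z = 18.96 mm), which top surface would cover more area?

layer 86 (z = 20.64 mm)

Layer 86 (z = 20.64): the cube (footprint 22×18.5) is included at this height (area 407.00 mm²); the cylinder at (-3, 10.5): section is a regular 12-gon, circumradius r=11 (area = (12/2)·11.000²·sin(360°/12) = 363.00 mm²); Taking the union: the regions partially overlap — summed areas 770.00 mm² minus the doubly-counted overlap 112.09 mm² gives 657.91 mm² — area = 657.91 mm²; the 25×22.5 cube at (3.5, 2.5) contributes its full rectangle (area 562.50 mm²); Combining (union): the regions partially overlap — summed areas 1220.41 mm² minus the doubly-counted overlap 296.14 mm² gives 924.27 mm² — area = 924.27 mm². So its area = 924.27 mm². Layer 79 (z = 18.96): the 22×18.5 cube contributes its full rectangle (area 407.00 mm²); the cylinder at (-3, 10.5) is not intersected at this z (z outside [20.5, 32]); Merging all regions: only the 22×18.5 cube is present, so the union is just that shape — area = 407.00 mm²; the cube at (3.5, 2.5) (footprint 25×22.5) is included at this height (area 562.50 mm²); Merging all regions: the regions partially overlap — summed areas 969.50 mm² minus the doubly-counted overlap 296.00 mm² gives 673.50 mm² — area = 673.50 mm². So its area = 673.50 mm². Layer 86 is larger (924.27 vs 673.50 mm²).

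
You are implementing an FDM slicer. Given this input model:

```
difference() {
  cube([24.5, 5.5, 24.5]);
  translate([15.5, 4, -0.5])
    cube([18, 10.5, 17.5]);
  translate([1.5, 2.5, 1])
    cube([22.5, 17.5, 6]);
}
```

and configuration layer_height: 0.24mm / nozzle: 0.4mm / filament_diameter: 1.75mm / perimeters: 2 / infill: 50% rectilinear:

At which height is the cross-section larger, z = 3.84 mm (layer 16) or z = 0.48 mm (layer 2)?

layer 2 (z = 0.48 mm)

Layer 16 (z = 3.84): the 24.5×5.5 cube contributes its full rectangle (area 134.75 mm²); the cube at (15.5, 4) is present — its section is the full 18×10.5 rectangle (area 189.00 mm²); the cube at (1.5, 2.5) (footprint 22.5×17.5) is included at this height (area 393.75 mm²); Taking the first minus the rest: starting from the 24.5×5.5 cube (134.75 mm²), the 18×10.5 cube at (15.5, 4) partially overlaps it — only the 13.50 mm² overlap (of its 189.00 mm²) is removed, clipping the outline; the 22.5×17.5 cube at (1.5, 2.5) partially overlaps it — only the 54.75 mm² overlap (of its 393.75 mm²) is removed, clipping the outline — area = 66.50 mm². So its area = 66.50 mm². Layer 2 (z = 0.48): the cube (footprint 24.5×5.5) is included at this height (area 134.75 mm²); the cube at (15.5, 4) (footprint 18×10.5) is included at this height (area 189.00 mm²); the cube at (1.5, 2.5) is absent (z outside [1, 7]); Subtracting the remaining from the first: starting from the 24.5×5.5 cube (134.75 mm²), the 18×10.5 cube at (15.5, 4) partially overlaps it — only the 13.50 mm² overlap (of its 189.00 mm²) is removed, clipping the outline — area = 121.25 mm². So its area = 121.25 mm². Layer 2 is larger (121.25 vs 66.50 mm²).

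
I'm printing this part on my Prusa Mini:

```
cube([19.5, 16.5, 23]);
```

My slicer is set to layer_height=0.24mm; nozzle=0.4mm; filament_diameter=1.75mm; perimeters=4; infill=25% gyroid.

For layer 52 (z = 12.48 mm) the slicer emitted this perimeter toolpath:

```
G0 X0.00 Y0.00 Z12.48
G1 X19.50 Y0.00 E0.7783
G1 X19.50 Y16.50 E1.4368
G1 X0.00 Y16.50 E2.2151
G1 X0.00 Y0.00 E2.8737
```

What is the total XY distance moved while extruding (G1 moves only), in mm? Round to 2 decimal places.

Sum the Euclidean lengths of each G1 segment: total = 72.00 mm.

72.00 mm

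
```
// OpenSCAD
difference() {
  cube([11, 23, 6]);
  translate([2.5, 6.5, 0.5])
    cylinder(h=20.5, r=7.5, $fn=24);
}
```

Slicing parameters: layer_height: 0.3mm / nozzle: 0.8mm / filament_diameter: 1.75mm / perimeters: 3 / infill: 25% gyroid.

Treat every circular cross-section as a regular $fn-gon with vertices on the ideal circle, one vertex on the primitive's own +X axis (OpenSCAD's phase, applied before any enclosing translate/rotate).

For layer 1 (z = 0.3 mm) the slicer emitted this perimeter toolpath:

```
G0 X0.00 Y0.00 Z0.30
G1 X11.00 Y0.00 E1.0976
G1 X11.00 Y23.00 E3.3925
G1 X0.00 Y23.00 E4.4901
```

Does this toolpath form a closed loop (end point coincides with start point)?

Start point (G0): (0.00, 0.00). End point (last G1): the path does not return to the start — open.

no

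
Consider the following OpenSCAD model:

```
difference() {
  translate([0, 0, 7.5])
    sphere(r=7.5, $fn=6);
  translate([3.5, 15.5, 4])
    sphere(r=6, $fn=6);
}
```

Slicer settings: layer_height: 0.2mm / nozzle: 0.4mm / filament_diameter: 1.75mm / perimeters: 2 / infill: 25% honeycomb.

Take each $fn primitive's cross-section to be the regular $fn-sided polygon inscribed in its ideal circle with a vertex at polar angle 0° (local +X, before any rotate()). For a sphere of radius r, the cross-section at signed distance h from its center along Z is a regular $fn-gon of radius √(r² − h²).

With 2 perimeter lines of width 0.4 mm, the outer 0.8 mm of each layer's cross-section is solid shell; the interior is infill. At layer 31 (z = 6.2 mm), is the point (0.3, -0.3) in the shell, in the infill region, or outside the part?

At z = 6.2 mm: the r=7.5 sphere slices to a regular 6-gon of circumradius 7.386 (√(r²−h²) with h=1.3 from center); the sphere at (3.5, 15.5): section is a regular 6-gon, circumradius = √(r²−h²) = √(6²−2.2²) = 5.582; Subtracting the remaining from the first: starting from the r=7.5 sphere, the r=6 sphere at (3.5, 15.5) misses the remaining region (no effect) — 1 connected region. Overall, the cross-section is a single solid region. The nearest boundary edge runs (7.39, 0.00)→(3.69, -6.40); distance from the point to it = 5.99 mm. The point is inside the cross-section and 5.99 mm from the nearest boundary — more than the 0.8 mm shell width (2 × 0.4), so it's in the infill interior.

infill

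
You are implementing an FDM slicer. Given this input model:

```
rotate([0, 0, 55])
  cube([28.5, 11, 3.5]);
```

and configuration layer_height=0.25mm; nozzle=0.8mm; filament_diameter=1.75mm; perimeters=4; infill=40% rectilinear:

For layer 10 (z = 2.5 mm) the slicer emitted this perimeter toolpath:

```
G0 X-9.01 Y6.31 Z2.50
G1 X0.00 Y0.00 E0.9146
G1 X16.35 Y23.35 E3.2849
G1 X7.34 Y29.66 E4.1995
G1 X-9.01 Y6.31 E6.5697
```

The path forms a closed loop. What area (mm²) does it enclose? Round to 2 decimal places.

313.55 mm²

Apply the shoelace formula to the sequence of (X, Y) vertices; enclosed area = 313.55 mm².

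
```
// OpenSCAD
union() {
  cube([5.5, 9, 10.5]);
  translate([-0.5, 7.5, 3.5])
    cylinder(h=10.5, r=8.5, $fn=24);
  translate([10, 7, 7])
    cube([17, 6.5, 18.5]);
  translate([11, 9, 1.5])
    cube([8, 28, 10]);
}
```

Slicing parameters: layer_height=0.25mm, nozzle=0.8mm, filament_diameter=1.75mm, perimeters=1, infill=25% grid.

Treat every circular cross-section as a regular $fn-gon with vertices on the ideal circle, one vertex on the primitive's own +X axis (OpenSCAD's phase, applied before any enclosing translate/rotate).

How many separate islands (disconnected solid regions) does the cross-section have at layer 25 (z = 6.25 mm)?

At z = 6.25 mm: the cube (footprint 5.5×9) is included at this height; the cylinder at (-0.5, 7.5): section is a regular 24-gon, circumradius r=8.5; the cube at (10, 7) is absent (z outside [7, 25.5]); the cube at (11, 9) (footprint 8×28) is included at this height; Taking the union: the regions partially overlap (shared area 48.06 mm²), so overlapping operands fuse into one piece — 2 connected regions. Overall, the cross-section has 2 separate islands. Island count = 2.

2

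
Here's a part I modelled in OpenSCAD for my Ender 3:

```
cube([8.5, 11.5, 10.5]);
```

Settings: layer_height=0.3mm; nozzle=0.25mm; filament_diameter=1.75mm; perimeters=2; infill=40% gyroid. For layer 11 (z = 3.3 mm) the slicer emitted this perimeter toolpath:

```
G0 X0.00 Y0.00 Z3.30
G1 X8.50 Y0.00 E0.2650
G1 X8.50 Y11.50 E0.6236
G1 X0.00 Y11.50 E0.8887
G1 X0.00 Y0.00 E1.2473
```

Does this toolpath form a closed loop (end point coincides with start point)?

Start point (G0): (0.00, 0.00). End point (last G1): the path returns to the start — closed.

yes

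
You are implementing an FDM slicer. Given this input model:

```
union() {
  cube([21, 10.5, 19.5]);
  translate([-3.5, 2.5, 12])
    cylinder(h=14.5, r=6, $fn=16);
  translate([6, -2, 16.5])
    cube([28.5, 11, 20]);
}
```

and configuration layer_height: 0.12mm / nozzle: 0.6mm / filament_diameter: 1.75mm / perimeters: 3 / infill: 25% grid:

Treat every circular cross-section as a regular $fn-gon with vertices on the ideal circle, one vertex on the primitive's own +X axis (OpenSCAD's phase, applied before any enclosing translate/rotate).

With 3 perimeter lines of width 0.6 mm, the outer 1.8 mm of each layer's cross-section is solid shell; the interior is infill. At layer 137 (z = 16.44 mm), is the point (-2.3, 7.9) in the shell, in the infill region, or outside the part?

shell

At z = 16.44 mm: the 21×10.5 cube contributes its full rectangle; the r=6 cylinder at (-3.5, 2.5) gives a regular 16-gon of circumradius 6 (constant along its height); the cube at (6, -2) does not reach this height (z outside [16.5, 36.5]); Taking the union: the regions partially overlap (shared area 13.73 mm²), so overlapping operands fuse into one piece — 1 connected region. Overall, the cross-section is a single solid region. The nearest boundary edge runs (-3.50, 8.50)→(-1.20, 8.04); distance from the point to it = 0.35 mm. The point is inside the cross-section, 0.35 mm from the nearest boundary — within the 1.8 mm shell band (3 × 0.6).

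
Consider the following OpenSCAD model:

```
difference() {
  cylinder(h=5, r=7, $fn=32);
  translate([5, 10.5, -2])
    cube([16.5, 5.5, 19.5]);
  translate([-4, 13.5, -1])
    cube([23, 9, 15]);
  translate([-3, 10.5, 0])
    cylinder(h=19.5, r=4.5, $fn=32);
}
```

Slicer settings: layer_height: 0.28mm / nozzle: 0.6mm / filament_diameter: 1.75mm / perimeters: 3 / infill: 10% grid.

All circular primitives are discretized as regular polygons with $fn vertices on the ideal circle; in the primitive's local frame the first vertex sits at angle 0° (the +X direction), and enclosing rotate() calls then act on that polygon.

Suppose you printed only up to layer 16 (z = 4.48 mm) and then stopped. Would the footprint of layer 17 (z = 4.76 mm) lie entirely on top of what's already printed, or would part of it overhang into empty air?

entirely on top

Compare the two slices. At z = 4.48: the r=7 cylinder gives a regular 32-gon of circumradius 7 (constant along its height) (area = (32/2)·7.000²·sin(360°/32) = 152.95 mm²); the cube at (5, 10.5) (footprint 16.5×5.5) is included at this height (area 90.75 mm²); the cube at (-4, 13.5) is present — its section is the full 23×9 rectangle (area 207.00 mm²); the r=4.5 cylinder at (-3, 10.5) contributes a regular 32-gon of circumradius 4.5 (area = (32/2)·4.500²·sin(360°/32) = 63.21 mm²); Taking the first minus the rest: starting from the r=7 cylinder (152.95 mm²), the 16.5×5.5 cube at (5, 10.5) misses the remaining region (no effect); the 23×9 cube at (-4, 13.5) misses the remaining region (no effect); the r=4.5 cylinder at (-3, 10.5) partially overlaps it — only the 1.23 mm² overlap (of its 63.21 mm²) is removed, clipping the outline — area = 151.72 mm². At z = 4.76: the r=7 cylinder contributes a regular 32-gon of circumradius 7 (area = (32/2)·7.000²·sin(360°/32) = 152.95 mm²); the 16.5×5.5 cube at (5, 10.5) contributes its full rectangle (area 90.75 mm²); the cube at (-4, 13.5) is present — its section is the full 23×9 rectangle (area 207.00 mm²); the cylinder at (-3, 10.5): section is a regular 32-gon, circumradius r=4.5 (area = (32/2)·4.500²·sin(360°/32) = 63.21 mm²); After the difference (first − rest): starting from the r=7 cylinder (152.95 mm²), the 16.5×5.5 cube at (5, 10.5) misses the remaining region (no effect); the 23×9 cube at (-4, 13.5) misses the remaining region (no effect); the r=4.5 cylinder at (-3, 10.5) partially overlaps it — only the 1.23 mm² overlap (of its 63.21 mm²) is removed, clipping the outline — area = 151.72 mm². Checking containment: the cross-section at z = 4.76 is a subset of the cross-section at z = 4.48.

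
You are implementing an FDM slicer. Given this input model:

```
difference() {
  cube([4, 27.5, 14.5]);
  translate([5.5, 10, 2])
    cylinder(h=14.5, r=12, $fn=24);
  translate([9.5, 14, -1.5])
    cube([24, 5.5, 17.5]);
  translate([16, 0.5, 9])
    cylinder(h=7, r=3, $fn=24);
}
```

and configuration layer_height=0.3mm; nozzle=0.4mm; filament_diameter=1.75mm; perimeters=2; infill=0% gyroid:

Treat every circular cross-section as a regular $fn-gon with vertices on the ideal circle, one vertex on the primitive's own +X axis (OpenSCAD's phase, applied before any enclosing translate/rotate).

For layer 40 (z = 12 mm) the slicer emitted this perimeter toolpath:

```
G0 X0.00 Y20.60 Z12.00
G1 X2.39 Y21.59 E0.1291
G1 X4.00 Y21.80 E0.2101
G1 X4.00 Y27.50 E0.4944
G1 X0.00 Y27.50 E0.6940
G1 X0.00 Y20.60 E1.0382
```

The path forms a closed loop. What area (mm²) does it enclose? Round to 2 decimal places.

Apply the shoelace formula to the sequence of (X, Y) vertices; enclosed area = 24.65 mm².

24.65 mm²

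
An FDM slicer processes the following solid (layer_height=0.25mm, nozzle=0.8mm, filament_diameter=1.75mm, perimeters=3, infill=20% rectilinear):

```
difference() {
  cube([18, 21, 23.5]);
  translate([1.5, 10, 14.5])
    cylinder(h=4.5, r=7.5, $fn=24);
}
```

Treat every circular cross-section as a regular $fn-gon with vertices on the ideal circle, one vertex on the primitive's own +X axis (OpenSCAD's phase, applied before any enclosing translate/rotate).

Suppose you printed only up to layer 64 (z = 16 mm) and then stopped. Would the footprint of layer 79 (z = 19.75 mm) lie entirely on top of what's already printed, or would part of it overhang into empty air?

Compare the two slices. At z = 16: the 18×21 cube contributes its full rectangle (area 378.00 mm²); the r=7.5 cylinder at (1.5, 10) gives a regular 24-gon of circumradius 7.5 (constant along its height) (area = (24/2)·7.500²·sin(360°/24) = 174.70 mm²); Taking the first minus the rest: starting from the 18×21 cube (378.00 mm²), the r=7.5 cylinder at (1.5, 10) partially overlaps it — only the 109.56 mm² overlap (of its 174.70 mm²) is removed, clipping the outline — area = 268.44 mm². At z = 19.75: the 18×21 cube contributes its full rectangle (area 378.00 mm²); the cylinder at (1.5, 10) is not intersected at this z (z outside [14.5, 19]); Subtracting the remaining from the first: none of the subtracted shapes is present at this height, so the 18×21 cube is unchanged — area = 378.00 mm². Checking containment: at z = 19.75 the cross-section extends beyond the z = 16 cross-section by about 109.56 mm².

part overhangs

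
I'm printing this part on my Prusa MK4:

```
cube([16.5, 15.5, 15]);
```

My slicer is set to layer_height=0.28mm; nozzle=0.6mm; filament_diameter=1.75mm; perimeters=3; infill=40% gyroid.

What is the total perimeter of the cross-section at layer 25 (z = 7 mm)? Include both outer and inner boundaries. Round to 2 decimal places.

At z = 7 mm: the 16.5×15.5 cube contributes its full rectangle (perimeter 64.00 mm). Overall, the cross-section is a single solid region. Total boundary length (outer) = 64.00 mm.

64.00 mm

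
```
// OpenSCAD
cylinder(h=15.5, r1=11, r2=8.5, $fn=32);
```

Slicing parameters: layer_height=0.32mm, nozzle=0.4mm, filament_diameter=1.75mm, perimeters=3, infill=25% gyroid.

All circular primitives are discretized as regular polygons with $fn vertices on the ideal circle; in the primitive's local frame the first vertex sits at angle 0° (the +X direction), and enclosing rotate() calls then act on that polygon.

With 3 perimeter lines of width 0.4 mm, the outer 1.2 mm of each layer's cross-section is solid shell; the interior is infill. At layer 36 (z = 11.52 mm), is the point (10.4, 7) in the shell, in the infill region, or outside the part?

At z = 11.52 mm: the cone contributes a regular 32-gon of circumradius 9.142 (interpolated between r1=11 and r2=8.5 at t=0.743). Overall, the cross-section is a single solid region. The nearest boundary edge runs (8.45, 3.50)→(7.60, 5.08); distance from the point to it = 3.39 mm. The point is not inside any of the regions above, so it lies outside the cross-section (3.39 mm from the nearest boundary).

outside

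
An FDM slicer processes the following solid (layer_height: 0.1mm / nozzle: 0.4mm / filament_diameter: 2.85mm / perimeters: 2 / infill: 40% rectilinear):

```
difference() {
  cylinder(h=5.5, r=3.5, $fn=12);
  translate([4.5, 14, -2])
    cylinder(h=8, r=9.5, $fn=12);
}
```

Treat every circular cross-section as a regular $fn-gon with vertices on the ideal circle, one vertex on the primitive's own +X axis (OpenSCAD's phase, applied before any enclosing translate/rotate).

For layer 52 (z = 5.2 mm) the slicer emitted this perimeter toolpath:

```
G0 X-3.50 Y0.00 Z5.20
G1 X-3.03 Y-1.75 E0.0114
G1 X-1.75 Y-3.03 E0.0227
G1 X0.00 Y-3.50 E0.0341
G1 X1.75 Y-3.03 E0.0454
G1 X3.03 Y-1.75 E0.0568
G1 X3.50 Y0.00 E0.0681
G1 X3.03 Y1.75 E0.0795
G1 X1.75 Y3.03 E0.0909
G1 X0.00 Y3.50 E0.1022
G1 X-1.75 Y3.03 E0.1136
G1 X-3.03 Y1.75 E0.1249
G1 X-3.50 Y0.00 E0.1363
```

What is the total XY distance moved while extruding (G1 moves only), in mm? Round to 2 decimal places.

Sum the Euclidean lengths of each G1 segment: total = 21.74 mm.

21.74 mm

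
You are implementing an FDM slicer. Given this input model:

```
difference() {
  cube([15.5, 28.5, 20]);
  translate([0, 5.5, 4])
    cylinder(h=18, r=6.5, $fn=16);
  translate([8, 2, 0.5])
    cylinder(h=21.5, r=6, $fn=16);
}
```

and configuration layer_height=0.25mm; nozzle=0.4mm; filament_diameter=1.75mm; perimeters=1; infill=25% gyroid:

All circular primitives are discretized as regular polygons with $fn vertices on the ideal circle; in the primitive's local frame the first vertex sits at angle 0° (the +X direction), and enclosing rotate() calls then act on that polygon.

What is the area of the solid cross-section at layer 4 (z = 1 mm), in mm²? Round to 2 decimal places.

363.44 mm²

At z = 1 mm: the 15.5×28.5 cube contributes its full rectangle (area 441.75 mm²); the cylinder at (0, 5.5) does not reach this height (z outside [4, 22]); the cylinder at (8, 2): section is a regular 16-gon, circumradius r=6 (area = (16/2)·6.000²·sin(360°/16) = 110.21 mm²); Taking the first minus the rest: starting from the 15.5×28.5 cube (441.75 mm²), the r=6 cylinder at (8, 2) partially overlaps it — only the 78.31 mm² overlap (of its 110.21 mm²) is removed, clipping the outline — area = 363.44 mm². Overall, the cross-section is a single solid region. Net area = 363.44 mm².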